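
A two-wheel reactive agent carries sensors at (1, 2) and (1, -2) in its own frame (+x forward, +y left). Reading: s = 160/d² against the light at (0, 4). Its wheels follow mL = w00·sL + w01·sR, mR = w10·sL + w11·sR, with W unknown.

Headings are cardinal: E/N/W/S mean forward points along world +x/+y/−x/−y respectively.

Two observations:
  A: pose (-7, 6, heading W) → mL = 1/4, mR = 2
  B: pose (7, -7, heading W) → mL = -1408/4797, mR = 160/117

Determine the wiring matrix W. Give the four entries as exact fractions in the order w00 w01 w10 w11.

1/2 -1/2 0 1

obs A: pose=(-7,6,W) → sL=5/2, sR=2, mL=1/4, mR=2
obs B: pose=(7,-7,W) → sL=32/41, sR=160/117, mL=-1408/4797, mR=160/117
sensor matrix S = [[5/2, 2], [32/41, 160/117]]; det S = 8912/4797
solve [mL_A; mL_B] = S·[w00; w01] and [mR_A; mR_B] = S·[w10; w11]:
  w00 = 1/2, w01 = -1/2, w10 = 0, w11 = 1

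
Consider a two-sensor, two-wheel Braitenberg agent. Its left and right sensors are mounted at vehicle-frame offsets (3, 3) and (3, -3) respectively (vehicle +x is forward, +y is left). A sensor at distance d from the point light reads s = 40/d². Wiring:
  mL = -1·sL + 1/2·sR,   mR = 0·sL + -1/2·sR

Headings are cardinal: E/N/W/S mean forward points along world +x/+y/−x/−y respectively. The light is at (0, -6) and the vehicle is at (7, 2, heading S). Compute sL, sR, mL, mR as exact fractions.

left sensor world pos  = (10, -1); dL² = 125
right sensor world pos = (4, -1); dR² = 41
sL = 40/125 = 8/25
sR = 40/41 = 40/41
mL = -1·sL + 1/2·sR = 172/1025
mR = 0·sL + -1/2·sR = -20/41

8/25 40/41 172/1025 -20/41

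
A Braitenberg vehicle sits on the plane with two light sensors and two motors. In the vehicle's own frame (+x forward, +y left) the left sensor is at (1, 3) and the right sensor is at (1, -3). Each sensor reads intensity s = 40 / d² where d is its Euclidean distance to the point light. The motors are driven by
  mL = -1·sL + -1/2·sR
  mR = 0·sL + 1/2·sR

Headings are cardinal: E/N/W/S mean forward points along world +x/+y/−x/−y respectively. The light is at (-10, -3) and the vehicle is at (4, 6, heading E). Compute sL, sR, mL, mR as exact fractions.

40/369 40/261 -220/1189 20/261

left sensor world pos  = (5, 9); dL² = 369
right sensor world pos = (5, 3); dR² = 261
sL = 40/369 = 40/369
sR = 40/261 = 40/261
mL = -1·sL + -1/2·sR = -220/1189
mR = 0·sL + 1/2·sR = 20/261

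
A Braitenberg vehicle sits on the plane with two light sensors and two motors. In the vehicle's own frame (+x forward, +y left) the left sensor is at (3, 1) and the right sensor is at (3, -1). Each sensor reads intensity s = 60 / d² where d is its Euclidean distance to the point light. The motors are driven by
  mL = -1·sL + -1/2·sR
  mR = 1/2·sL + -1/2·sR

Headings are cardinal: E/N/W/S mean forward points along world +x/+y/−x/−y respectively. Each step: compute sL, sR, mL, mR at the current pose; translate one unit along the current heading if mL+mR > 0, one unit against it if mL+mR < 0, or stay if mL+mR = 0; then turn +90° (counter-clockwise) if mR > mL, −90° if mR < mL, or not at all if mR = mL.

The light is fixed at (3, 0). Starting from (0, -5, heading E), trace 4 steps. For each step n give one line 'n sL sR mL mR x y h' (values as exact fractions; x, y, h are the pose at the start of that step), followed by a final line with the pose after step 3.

n=0: pose=(0,-5,E); sL=15/4, sR=5/3; mL=-55/12, mR=25/24; mL+mR=-85/24 → advance -1; mR−mL=45/8 → turn +1·90°
n=1: pose=(-1,-5,N); sL=60/29, sR=60/13; mL=-1650/377, mR=-480/377; mL+mR=-2130/377 → advance -1; mR−mL=90/29 → turn +1·90°
n=2: pose=(-1,-6,W); sL=30/49, sR=30/37; mL=-1845/1813, mR=-180/1813; mL+mR=-2025/1813 → advance -1; mR−mL=45/49 → turn +1·90°
n=3: pose=(0,-6,S); sL=12/17, sR=60/97; mL=-1674/1649, mR=72/1649; mL+mR=-1602/1649 → advance -1; mR−mL=18/17 → turn +1·90°

0 15/4 5/3 -55/12 25/24 0 -5 E
1 60/29 60/13 -1650/377 -480/377 -1 -5 N
2 30/49 30/37 -1845/1813 -180/1813 -1 -6 W
3 12/17 60/97 -1674/1649 72/1649 0 -6 S
final 0 -5 E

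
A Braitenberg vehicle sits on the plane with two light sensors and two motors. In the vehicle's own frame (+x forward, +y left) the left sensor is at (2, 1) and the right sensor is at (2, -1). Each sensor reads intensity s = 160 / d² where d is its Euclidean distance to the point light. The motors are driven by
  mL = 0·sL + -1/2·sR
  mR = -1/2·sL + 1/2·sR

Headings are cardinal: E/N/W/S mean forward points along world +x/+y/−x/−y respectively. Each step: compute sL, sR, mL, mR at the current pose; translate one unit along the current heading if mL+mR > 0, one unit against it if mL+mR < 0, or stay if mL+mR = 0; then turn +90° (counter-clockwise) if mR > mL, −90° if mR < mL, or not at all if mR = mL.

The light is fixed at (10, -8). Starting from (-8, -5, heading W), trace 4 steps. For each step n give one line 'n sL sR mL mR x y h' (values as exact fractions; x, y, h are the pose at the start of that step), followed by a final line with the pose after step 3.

0 40/101 5/13 -5/26 -15/2626 -8 -5 W
1 160/257 32/65 -16/65 -1088/16705 -7 -5 S
2 16/25 80/117 -40/117 64/2925 -7 -4 E
3 160/397 32/65 -16/65 1152/25805 -8 -4 N
final -8 -5 W

n=0: pose=(-8,-5,W); sL=40/101, sR=5/13; mL=-5/26, mR=-15/2626; mL+mR=-20/101 → advance -1; mR−mL=245/1313 → turn +1·90°
n=1: pose=(-7,-5,S); sL=160/257, sR=32/65; mL=-16/65, mR=-1088/16705; mL+mR=-80/257 → advance -1; mR−mL=3024/16705 → turn +1·90°
n=2: pose=(-7,-4,E); sL=16/25, sR=80/117; mL=-40/117, mR=64/2925; mL+mR=-8/25 → advance -1; mR−mL=1064/2925 → turn +1·90°
n=3: pose=(-8,-4,N); sL=160/397, sR=32/65; mL=-16/65, mR=1152/25805; mL+mR=-80/397 → advance -1; mR−mL=7504/25805 → turn +1·90°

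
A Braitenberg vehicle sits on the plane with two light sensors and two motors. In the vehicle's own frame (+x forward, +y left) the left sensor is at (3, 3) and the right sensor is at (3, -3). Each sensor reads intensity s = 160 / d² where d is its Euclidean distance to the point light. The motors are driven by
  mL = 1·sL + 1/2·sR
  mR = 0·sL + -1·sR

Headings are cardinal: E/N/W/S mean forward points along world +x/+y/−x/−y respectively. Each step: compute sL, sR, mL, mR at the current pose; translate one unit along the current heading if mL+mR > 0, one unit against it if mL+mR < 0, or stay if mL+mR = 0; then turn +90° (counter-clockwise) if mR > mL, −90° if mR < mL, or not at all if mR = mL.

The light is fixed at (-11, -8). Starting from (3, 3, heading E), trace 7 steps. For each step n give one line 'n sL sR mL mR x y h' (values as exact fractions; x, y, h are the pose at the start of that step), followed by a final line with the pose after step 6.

0 32/97 160/353 19056/34241 -160/353 3 3 E
1 40/97 10/13 1005/1261 -10/13 4 3 S
2 160/193 160/313 65520/60409 -160/313 4 2 W
3 16/29 80/229 4824/6641 -80/229 3 2 N
4 32/97 160/353 19056/34241 -160/353 3 3 E
5 40/97 10/13 1005/1261 -10/13 4 3 S
6 160/193 160/313 65520/60409 -160/313 4 2 W
final 3 2 N

n=0: pose=(3,3,E); sL=32/97, sR=160/353; mL=19056/34241, mR=-160/353; mL+mR=3536/34241 → advance +1; mR−mL=-34576/34241 → turn -1·90°
n=1: pose=(4,3,S); sL=40/97, sR=10/13; mL=1005/1261, mR=-10/13; mL+mR=35/1261 → advance +1; mR−mL=-1975/1261 → turn -1·90°
n=2: pose=(4,2,W); sL=160/193, sR=160/313; mL=65520/60409, mR=-160/313; mL+mR=34640/60409 → advance +1; mR−mL=-96400/60409 → turn -1·90°
n=3: pose=(3,2,N); sL=16/29, sR=80/229; mL=4824/6641, mR=-80/229; mL+mR=2504/6641 → advance +1; mR−mL=-7144/6641 → turn -1·90°
n=4: pose=(3,3,E); sL=32/97, sR=160/353; mL=19056/34241, mR=-160/353; mL+mR=3536/34241 → advance +1; mR−mL=-34576/34241 → turn -1·90°
n=5: pose=(4,3,S); sL=40/97, sR=10/13; mL=1005/1261, mR=-10/13; mL+mR=35/1261 → advance +1; mR−mL=-1975/1261 → turn -1·90°
n=6: pose=(4,2,W); sL=160/193, sR=160/313; mL=65520/60409, mR=-160/313; mL+mR=34640/60409 → advance +1; mR−mL=-96400/60409 → turn -1·90°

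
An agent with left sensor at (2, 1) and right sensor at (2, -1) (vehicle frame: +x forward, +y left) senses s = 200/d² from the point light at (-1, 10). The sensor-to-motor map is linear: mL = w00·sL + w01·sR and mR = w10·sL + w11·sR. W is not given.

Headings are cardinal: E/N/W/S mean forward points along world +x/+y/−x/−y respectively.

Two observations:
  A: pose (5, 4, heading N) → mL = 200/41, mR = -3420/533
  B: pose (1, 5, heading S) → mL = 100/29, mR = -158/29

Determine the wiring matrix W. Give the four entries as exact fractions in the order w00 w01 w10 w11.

obs A: pose=(5,4,N) → sL=200/41, sR=40/13, mL=200/41, mR=-3420/533
obs B: pose=(1,5,S) → sL=100/29, sR=4, mL=100/29, mR=-158/29
sensor matrix S = [[200/41, 40/13], [100/29, 4]]; det S = 137600/15457
solve [mL_A; mL_B] = S·[w00; w01] and [mR_A; mR_B] = S·[w10; w11]:
  w00 = 1, w01 = 0, w10 = -1, w11 = -1/2

1 0 -1 -1/2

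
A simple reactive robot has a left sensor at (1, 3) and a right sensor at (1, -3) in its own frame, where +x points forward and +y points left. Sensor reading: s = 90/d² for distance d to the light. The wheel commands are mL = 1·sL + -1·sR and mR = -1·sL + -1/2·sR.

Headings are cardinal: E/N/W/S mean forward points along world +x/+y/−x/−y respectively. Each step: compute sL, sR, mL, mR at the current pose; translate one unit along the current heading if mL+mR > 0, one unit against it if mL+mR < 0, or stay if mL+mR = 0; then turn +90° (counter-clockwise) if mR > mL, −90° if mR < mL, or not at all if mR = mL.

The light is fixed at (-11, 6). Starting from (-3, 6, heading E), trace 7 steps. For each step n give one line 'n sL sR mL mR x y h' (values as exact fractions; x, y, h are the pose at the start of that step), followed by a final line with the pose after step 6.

0 1 1 0 -3/2 -3 6 E
1 90/101 90/17 -7560/1717 -6075/1717 -4 6 S
2 9/8 45/34 -27/136 -243/136 -4 7 E
3 10/9 10 -80/9 -55/9 -5 7 S
4 45/37 9/5 -108/185 -783/370 -5 8 E
5 18/13 18 -216/13 -135/13 -6 8 S
6 5/4 5/2 -5/4 -5/2 -6 9 E
final -7 9 S

n=0: pose=(-3,6,E); sL=1, sR=1; mL=0, mR=-3/2; mL+mR=-3/2 → advance -1; mR−mL=-3/2 → turn -1·90°
n=1: pose=(-4,6,S); sL=90/101, sR=90/17; mL=-7560/1717, mR=-6075/1717; mL+mR=-135/17 → advance -1; mR−mL=1485/1717 → turn +1·90°
n=2: pose=(-4,7,E); sL=9/8, sR=45/34; mL=-27/136, mR=-243/136; mL+mR=-135/68 → advance -1; mR−mL=-27/17 → turn -1·90°
n=3: pose=(-5,7,S); sL=10/9, sR=10; mL=-80/9, mR=-55/9; mL+mR=-15 → advance -1; mR−mL=25/9 → turn +1·90°
n=4: pose=(-5,8,E); sL=45/37, sR=9/5; mL=-108/185, mR=-783/370; mL+mR=-27/10 → advance -1; mR−mL=-567/370 → turn -1·90°
n=5: pose=(-6,8,S); sL=18/13, sR=18; mL=-216/13, mR=-135/13; mL+mR=-27 → advance -1; mR−mL=81/13 → turn +1·90°
n=6: pose=(-6,9,E); sL=5/4, sR=5/2; mL=-5/4, mR=-5/2; mL+mR=-15/4 → advance -1; mR−mL=-5/4 → turn -1·90°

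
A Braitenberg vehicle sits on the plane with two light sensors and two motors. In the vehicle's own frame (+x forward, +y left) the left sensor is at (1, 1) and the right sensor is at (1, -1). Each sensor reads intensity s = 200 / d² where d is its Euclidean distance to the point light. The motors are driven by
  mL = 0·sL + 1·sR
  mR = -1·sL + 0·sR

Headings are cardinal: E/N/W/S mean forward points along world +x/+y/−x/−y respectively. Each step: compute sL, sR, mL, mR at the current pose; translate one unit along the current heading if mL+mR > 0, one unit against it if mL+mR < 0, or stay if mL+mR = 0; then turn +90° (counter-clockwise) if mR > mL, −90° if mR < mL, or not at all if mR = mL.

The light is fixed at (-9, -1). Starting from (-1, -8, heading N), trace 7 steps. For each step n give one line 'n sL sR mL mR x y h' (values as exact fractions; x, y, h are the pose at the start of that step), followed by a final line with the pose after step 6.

0 40/17 200/117 200/117 -40/17 -1 -8 N
1 20/13 100/81 100/81 -20/13 -1 -9 E
2 40/29 200/117 200/117 -40/29 -2 -9 S
3 25/17 2 2 -25/17 -2 -10 W
4 200/89 200/113 200/113 -200/89 -3 -10 N
5 20/13 20/17 20/17 -20/13 -3 -11 E
6 200/157 200/137 200/137 -200/157 -4 -11 S
final -4 -12 W

n=0: pose=(-1,-8,N); sL=40/17, sR=200/117; mL=200/117, mR=-40/17; mL+mR=-1280/1989 → advance -1; mR−mL=-8080/1989 → turn -1·90°
n=1: pose=(-1,-9,E); sL=20/13, sR=100/81; mL=100/81, mR=-20/13; mL+mR=-320/1053 → advance -1; mR−mL=-2920/1053 → turn -1·90°
n=2: pose=(-2,-9,S); sL=40/29, sR=200/117; mL=200/117, mR=-40/29; mL+mR=1120/3393 → advance +1; mR−mL=-10480/3393 → turn -1·90°
n=3: pose=(-2,-10,W); sL=25/17, sR=2; mL=2, mR=-25/17; mL+mR=9/17 → advance +1; mR−mL=-59/17 → turn -1·90°
n=4: pose=(-3,-10,N); sL=200/89, sR=200/113; mL=200/113, mR=-200/89; mL+mR=-4800/10057 → advance -1; mR−mL=-40400/10057 → turn -1·90°
n=5: pose=(-3,-11,E); sL=20/13, sR=20/17; mL=20/17, mR=-20/13; mL+mR=-80/221 → advance -1; mR−mL=-600/221 → turn -1·90°
n=6: pose=(-4,-11,S); sL=200/157, sR=200/137; mL=200/137, mR=-200/157; mL+mR=4000/21509 → advance +1; mR−mL=-58800/21509 → turn -1·90°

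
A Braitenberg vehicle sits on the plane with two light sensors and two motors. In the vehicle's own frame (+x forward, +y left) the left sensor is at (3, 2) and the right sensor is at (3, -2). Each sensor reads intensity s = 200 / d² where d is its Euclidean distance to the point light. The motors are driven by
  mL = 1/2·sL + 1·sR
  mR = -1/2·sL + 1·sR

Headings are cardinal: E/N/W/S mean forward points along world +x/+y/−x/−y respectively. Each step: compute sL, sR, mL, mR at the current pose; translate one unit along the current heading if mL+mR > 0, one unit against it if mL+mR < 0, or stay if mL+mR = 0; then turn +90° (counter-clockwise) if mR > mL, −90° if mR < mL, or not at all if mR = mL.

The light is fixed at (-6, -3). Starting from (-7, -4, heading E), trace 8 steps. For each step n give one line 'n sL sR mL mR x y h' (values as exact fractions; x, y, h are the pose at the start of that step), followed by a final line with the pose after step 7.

0 40 200/13 460/13 -60/13 -7 -4 E
1 10 10 15 5 -6 -4 S
2 8 200/9 236/9 164/9 -6 -5 W
3 20 100 110 90 -7 -5 N
4 40 200/13 460/13 -60/13 -7 -4 E
5 10 10 15 5 -6 -4 S
6 8 200/9 236/9 164/9 -6 -5 W
7 20 100 110 90 -7 -5 N
final -7 -4 E

n=0: pose=(-7,-4,E); sL=40, sR=200/13; mL=460/13, mR=-60/13; mL+mR=400/13 → advance +1; mR−mL=-40 → turn -1·90°
n=1: pose=(-6,-4,S); sL=10, sR=10; mL=15, mR=5; mL+mR=20 → advance +1; mR−mL=-10 → turn -1·90°
n=2: pose=(-6,-5,W); sL=8, sR=200/9; mL=236/9, mR=164/9; mL+mR=400/9 → advance +1; mR−mL=-8 → turn -1·90°
n=3: pose=(-7,-5,N); sL=20, sR=100; mL=110, mR=90; mL+mR=200 → advance +1; mR−mL=-20 → turn -1·90°
n=4: pose=(-7,-4,E); sL=40, sR=200/13; mL=460/13, mR=-60/13; mL+mR=400/13 → advance +1; mR−mL=-40 → turn -1·90°
n=5: pose=(-6,-4,S); sL=10, sR=10; mL=15, mR=5; mL+mR=20 → advance +1; mR−mL=-10 → turn -1·90°
n=6: pose=(-6,-5,W); sL=8, sR=200/9; mL=236/9, mR=164/9; mL+mR=400/9 → advance +1; mR−mL=-8 → turn -1·90°
n=7: pose=(-7,-5,N); sL=20, sR=100; mL=110, mR=90; mL+mR=200 → advance +1; mR−mL=-20 → turn -1·90°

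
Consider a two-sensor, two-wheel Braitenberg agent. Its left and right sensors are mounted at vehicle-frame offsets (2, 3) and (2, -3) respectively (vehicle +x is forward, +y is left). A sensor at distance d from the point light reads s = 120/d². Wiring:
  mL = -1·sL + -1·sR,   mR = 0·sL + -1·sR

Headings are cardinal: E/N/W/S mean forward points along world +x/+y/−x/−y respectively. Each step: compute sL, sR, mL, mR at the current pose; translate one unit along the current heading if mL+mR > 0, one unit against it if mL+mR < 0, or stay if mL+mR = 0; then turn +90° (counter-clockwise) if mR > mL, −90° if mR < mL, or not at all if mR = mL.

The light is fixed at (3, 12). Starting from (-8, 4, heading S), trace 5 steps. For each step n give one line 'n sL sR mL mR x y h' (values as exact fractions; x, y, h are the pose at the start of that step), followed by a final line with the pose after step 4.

n=0: pose=(-8,4,S); sL=30/41, sR=15/37; mL=-1725/1517, mR=-15/37; mL+mR=-2340/1517 → advance -1; mR−mL=30/41 → turn +1·90°
n=1: pose=(-8,5,E); sL=120/97, sR=120/181; mL=-33360/17557, mR=-120/181; mL+mR=-45000/17557 → advance -1; mR−mL=120/97 → turn +1·90°
n=2: pose=(-9,5,N); sL=12/25, sR=60/53; mL=-2136/1325, mR=-60/53; mL+mR=-3636/1325 → advance -1; mR−mL=12/25 → turn +1·90°
n=3: pose=(-9,4,W); sL=120/317, sR=120/221; mL=-64560/70057, mR=-120/221; mL+mR=-102600/70057 → advance -1; mR−mL=120/317 → turn +1·90°
n=4: pose=(-8,4,S); sL=30/41, sR=15/37; mL=-1725/1517, mR=-15/37; mL+mR=-2340/1517 → advance -1; mR−mL=30/41 → turn +1·90°

0 30/41 15/37 -1725/1517 -15/37 -8 4 S
1 120/97 120/181 -33360/17557 -120/181 -8 5 E
2 12/25 60/53 -2136/1325 -60/53 -9 5 N
3 120/317 120/221 -64560/70057 -120/221 -9 4 W
4 30/41 15/37 -1725/1517 -15/37 -8 4 S
final -8 5 E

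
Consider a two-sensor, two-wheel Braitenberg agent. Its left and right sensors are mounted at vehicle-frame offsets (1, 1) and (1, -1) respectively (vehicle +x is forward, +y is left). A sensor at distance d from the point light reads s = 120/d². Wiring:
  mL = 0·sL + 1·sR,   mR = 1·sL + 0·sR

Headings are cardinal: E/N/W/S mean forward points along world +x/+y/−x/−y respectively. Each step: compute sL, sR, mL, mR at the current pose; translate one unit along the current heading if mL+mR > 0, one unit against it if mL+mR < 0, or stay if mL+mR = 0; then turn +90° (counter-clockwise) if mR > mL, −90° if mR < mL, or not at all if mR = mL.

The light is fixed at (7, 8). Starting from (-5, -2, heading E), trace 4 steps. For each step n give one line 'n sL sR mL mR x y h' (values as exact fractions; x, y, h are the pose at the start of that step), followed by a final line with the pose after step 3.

0 60/101 60/121 60/121 60/101 -5 -2 E
1 8/15 120/181 120/181 8/15 -4 -2 N
2 30/41 3/5 3/5 30/41 -4 -1 E
3 24/37 24/29 24/29 24/37 -3 -1 N
final -3 0 E

n=0: pose=(-5,-2,E); sL=60/101, sR=60/121; mL=60/121, mR=60/101; mL+mR=13320/12221 → advance +1; mR−mL=1200/12221 → turn +1·90°
n=1: pose=(-4,-2,N); sL=8/15, sR=120/181; mL=120/181, mR=8/15; mL+mR=3248/2715 → advance +1; mR−mL=-352/2715 → turn -1·90°
n=2: pose=(-4,-1,E); sL=30/41, sR=3/5; mL=3/5, mR=30/41; mL+mR=273/205 → advance +1; mR−mL=27/205 → turn +1·90°
n=3: pose=(-3,-1,N); sL=24/37, sR=24/29; mL=24/29, mR=24/37; mL+mR=1584/1073 → advance +1; mR−mL=-192/1073 → turn -1·90°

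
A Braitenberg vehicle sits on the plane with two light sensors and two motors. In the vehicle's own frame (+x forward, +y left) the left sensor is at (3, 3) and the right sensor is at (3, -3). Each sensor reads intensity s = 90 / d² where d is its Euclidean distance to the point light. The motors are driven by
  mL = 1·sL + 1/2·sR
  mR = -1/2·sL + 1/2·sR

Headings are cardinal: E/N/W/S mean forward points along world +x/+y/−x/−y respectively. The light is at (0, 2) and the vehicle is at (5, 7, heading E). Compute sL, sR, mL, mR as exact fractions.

45/64 45/34 1485/1088 675/2176

left sensor world pos  = (8, 10); dL² = 128
right sensor world pos = (8, 4); dR² = 68
sL = 90/128 = 45/64
sR = 90/68 = 45/34
mL = 1·sL + 1/2·sR = 1485/1088
mR = -1/2·sL + 1/2·sR = 675/2176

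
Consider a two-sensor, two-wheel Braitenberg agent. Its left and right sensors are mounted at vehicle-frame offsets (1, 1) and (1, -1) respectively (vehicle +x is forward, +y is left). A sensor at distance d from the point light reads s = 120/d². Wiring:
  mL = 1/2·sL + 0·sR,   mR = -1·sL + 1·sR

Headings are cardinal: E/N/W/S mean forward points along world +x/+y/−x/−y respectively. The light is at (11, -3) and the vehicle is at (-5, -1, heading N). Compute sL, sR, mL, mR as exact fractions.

60/149 20/39 30/149 640/5811

left sensor world pos  = (-6, 0); dL² = 298
right sensor world pos = (-4, 0); dR² = 234
sL = 120/298 = 60/149
sR = 120/234 = 20/39
mL = 1/2·sL + 0·sR = 30/149
mR = -1·sL + 1·sR = 640/5811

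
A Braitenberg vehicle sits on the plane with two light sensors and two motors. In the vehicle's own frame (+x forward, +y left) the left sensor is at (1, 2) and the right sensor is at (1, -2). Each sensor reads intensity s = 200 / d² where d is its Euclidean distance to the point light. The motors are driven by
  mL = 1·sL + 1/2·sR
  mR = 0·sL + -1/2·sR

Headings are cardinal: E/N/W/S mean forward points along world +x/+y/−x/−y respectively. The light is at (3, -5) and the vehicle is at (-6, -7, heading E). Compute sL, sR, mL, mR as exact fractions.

25/8 5/2 35/8 -5/4

left sensor world pos  = (-5, -5); dL² = 64
right sensor world pos = (-5, -9); dR² = 80
sL = 200/64 = 25/8
sR = 200/80 = 5/2
mL = 1·sL + 1/2·sR = 35/8
mR = 0·sL + -1/2·sR = -5/4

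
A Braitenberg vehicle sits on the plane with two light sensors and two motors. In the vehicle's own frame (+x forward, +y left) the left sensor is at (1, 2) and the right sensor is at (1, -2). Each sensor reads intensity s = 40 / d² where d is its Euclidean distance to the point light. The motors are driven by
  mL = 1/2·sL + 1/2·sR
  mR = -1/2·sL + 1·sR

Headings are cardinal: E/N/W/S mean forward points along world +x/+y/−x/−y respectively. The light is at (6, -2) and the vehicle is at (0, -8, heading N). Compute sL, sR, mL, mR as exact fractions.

40/89 40/41 2600/3649 2740/3649

left sensor world pos  = (-2, -7); dL² = 89
right sensor world pos = (2, -7); dR² = 41
sL = 40/89 = 40/89
sR = 40/41 = 40/41
mL = 1/2·sL + 1/2·sR = 2600/3649
mR = -1/2·sL + 1·sR = 2740/3649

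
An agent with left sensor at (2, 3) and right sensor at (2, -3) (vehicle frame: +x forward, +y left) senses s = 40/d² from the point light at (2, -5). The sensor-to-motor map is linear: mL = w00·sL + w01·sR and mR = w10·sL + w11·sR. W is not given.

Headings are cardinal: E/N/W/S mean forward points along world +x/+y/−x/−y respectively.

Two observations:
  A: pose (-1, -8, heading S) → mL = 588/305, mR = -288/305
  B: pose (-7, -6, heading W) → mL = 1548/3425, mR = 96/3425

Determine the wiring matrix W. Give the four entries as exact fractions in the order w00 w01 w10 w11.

1 1/2 -1 1

obs A: pose=(-1,-8,S) → sL=8/5, sR=40/61, mL=588/305, mR=-288/305
obs B: pose=(-7,-6,W) → sL=40/137, sR=8/25, mL=1548/3425, mR=96/3425
sensor matrix S = [[8/5, 40/61], [40/137, 8/25]]; det S = 334848/1044625
solve [mL_A; mL_B] = S·[w00; w01] and [mR_A; mR_B] = S·[w10; w11]:
  w00 = 1, w01 = 1/2, w10 = -1, w11 = 1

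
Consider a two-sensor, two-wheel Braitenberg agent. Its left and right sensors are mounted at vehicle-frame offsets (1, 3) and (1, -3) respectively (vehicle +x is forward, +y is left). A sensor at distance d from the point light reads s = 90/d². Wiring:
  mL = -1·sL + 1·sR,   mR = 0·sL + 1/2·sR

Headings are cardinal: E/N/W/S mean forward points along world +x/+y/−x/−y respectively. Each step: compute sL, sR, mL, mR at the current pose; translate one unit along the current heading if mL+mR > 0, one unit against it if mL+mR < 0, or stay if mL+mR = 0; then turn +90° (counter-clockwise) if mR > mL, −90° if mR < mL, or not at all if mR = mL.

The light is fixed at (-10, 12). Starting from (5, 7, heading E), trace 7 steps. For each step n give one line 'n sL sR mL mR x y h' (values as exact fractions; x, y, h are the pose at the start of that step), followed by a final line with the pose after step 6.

n=0: pose=(5,7,E); sL=9/26, sR=9/32; mL=-27/416, mR=9/64; mL+mR=63/832 → advance +1; mR−mL=171/832 → turn +1·90°
n=1: pose=(6,7,N); sL=18/37, sR=90/377; mL=-3456/13949, mR=45/377; mL+mR=-1791/13949 → advance -1; mR−mL=5121/13949 → turn +1·90°
n=2: pose=(6,6,W); sL=5/17, sR=5/13; mL=20/221, mR=5/26; mL+mR=125/442 → advance +1; mR−mL=45/442 → turn +1·90°
n=3: pose=(5,6,S); sL=90/373, sR=90/193; mL=16200/71989, mR=45/193; mL+mR=32985/71989 → advance +1; mR−mL=585/71989 → turn +1·90°
n=4: pose=(5,5,E); sL=45/136, sR=45/178; mL=-945/12104, mR=45/356; mL+mR=585/12104 → advance +1; mR−mL=2475/12104 → turn +1·90°
n=5: pose=(6,5,N); sL=18/41, sR=90/397; mL=-3456/16277, mR=45/397; mL+mR=-1611/16277 → advance -1; mR−mL=5301/16277 → turn +1·90°
n=6: pose=(6,4,W); sL=45/173, sR=9/25; mL=432/4325, mR=9/50; mL+mR=2421/8650 → advance +1; mR−mL=693/8650 → turn +1·90°

0 9/26 9/32 -27/416 9/64 5 7 E
1 18/37 90/377 -3456/13949 45/377 6 7 N
2 5/17 5/13 20/221 5/26 6 6 W
3 90/373 90/193 16200/71989 45/193 5 6 S
4 45/136 45/178 -945/12104 45/356 5 5 E
5 18/41 90/397 -3456/16277 45/397 6 5 N
6 45/173 9/25 432/4325 9/50 6 4 W
final 5 4 S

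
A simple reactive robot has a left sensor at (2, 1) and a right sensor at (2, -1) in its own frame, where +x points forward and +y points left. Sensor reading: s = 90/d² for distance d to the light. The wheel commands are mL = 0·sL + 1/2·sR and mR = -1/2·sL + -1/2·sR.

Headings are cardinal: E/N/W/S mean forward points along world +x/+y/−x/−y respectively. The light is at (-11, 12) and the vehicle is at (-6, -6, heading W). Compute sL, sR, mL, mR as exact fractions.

left sensor world pos  = (-8, -7); dL² = 370
right sensor world pos = (-8, -5); dR² = 298
sL = 90/370 = 9/37
sR = 90/298 = 45/149
mL = 0·sL + 1/2·sR = 45/298
mR = -1/2·sL + -1/2·sR = -1503/5513

9/37 45/149 45/298 -1503/5513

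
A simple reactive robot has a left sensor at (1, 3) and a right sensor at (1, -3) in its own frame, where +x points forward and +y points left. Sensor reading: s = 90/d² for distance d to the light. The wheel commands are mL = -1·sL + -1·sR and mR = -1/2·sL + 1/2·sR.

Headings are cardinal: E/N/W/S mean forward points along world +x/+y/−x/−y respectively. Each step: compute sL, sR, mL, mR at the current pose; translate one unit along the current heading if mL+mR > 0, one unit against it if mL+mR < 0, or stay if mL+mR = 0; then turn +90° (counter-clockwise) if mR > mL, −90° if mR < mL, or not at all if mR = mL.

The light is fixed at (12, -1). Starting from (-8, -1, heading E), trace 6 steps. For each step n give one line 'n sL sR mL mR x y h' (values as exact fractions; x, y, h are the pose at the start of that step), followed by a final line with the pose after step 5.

n=0: pose=(-8,-1,E); sL=9/37, sR=9/37; mL=-18/37, mR=0; mL+mR=-18/37 → advance -1; mR−mL=18/37 → turn +1·90°
n=1: pose=(-9,-1,N); sL=90/577, sR=18/65; mL=-16236/37505, mR=2268/37505; mL+mR=-13968/37505 → advance -1; mR−mL=18504/37505 → turn +1·90°
n=2: pose=(-9,-2,W); sL=9/50, sR=45/244; mL=-2223/6100, mR=27/12200; mL+mR=-4419/12200 → advance -1; mR−mL=4473/12200 → turn +1·90°
n=3: pose=(-8,-2,S); sL=90/293, sR=90/533; mL=-74340/156169, mR=-10800/156169; mL+mR=-85140/156169 → advance -1; mR−mL=63540/156169 → turn +1·90°
n=4: pose=(-8,-1,E); sL=9/37, sR=9/37; mL=-18/37, mR=0; mL+mR=-18/37 → advance -1; mR−mL=18/37 → turn +1·90°
n=5: pose=(-9,-1,N); sL=90/577, sR=18/65; mL=-16236/37505, mR=2268/37505; mL+mR=-13968/37505 → advance -1; mR−mL=18504/37505 → turn +1·90°

0 9/37 9/37 -18/37 0 -8 -1 E
1 90/577 18/65 -16236/37505 2268/37505 -9 -1 N
2 9/50 45/244 -2223/6100 27/12200 -9 -2 W
3 90/293 90/533 -74340/156169 -10800/156169 -8 -2 S
4 9/37 9/37 -18/37 0 -8 -1 E
5 90/577 18/65 -16236/37505 2268/37505 -9 -1 N
final -9 -2 W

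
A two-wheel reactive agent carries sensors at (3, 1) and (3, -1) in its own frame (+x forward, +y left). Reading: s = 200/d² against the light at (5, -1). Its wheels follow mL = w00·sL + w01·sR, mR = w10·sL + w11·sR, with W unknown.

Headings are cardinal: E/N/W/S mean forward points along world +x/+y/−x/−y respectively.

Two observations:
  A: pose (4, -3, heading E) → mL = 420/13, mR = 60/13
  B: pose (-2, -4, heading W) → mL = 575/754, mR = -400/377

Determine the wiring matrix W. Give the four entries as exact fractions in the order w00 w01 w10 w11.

obs A: pose=(4,-3,E) → sL=40, sR=200/13, mL=420/13, mR=60/13
obs B: pose=(-2,-4,W) → sL=50/29, sR=25/13, mL=575/754, mR=-400/377
sensor matrix S = [[40, 200/13], [50/29, 25/13]]; det S = 19000/377
solve [mL_A; mL_B] = S·[w00; w01] and [mR_A; mR_B] = S·[w10; w11]:
  w00 = 1, w01 = -1/2, w10 = 1/2, w11 = -1

1 -1/2 1/2 -1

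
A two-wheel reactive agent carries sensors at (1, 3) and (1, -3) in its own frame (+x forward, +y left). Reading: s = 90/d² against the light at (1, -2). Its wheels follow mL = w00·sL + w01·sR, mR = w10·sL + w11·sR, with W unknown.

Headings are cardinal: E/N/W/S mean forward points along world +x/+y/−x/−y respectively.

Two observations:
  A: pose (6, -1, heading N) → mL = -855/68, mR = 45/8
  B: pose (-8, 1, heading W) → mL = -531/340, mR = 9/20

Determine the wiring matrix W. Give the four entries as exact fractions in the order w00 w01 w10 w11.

obs A: pose=(6,-1,N) → sL=45/4, sR=45/34, mL=-855/68, mR=45/8
obs B: pose=(-8,1,W) → sL=9/10, sR=45/68, mL=-531/340, mR=9/20
sensor matrix S = [[45/4, 45/34], [9/10, 45/68]]; det S = 1701/272
solve [mL_A; mL_B] = S·[w00; w01] and [mR_A; mR_B] = S·[w10; w11]:
  w00 = -1, w01 = -1, w10 = 1/2, w11 = 0

-1 -1 1/2 0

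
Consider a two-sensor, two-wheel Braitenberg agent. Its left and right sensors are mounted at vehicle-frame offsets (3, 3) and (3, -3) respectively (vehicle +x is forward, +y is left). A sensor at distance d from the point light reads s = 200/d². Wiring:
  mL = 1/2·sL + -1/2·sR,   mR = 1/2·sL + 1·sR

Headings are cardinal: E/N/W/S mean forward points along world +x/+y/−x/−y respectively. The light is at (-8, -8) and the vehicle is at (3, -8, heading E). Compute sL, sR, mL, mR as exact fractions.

40/41 40/41 0 60/41

left sensor world pos  = (6, -5); dL² = 205
right sensor world pos = (6, -11); dR² = 205
sL = 200/205 = 40/41
sR = 200/205 = 40/41
mL = 1/2·sL + -1/2·sR = 0
mR = 1/2·sL + 1·sR = 60/41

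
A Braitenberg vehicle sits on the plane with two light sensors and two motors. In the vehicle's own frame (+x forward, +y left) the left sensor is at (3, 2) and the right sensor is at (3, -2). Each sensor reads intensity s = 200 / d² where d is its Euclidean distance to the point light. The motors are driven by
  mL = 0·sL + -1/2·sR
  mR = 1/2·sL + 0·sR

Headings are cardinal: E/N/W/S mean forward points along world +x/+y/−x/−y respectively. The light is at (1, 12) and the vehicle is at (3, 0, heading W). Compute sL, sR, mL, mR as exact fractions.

200/197 200/101 -100/101 100/197

left sensor world pos  = (0, -2); dL² = 197
right sensor world pos = (0, 2); dR² = 101
sL = 200/197 = 200/197
sR = 200/101 = 200/101
mL = 0·sL + -1/2·sR = -100/101
mR = 1/2·sL + 0·sR = 100/197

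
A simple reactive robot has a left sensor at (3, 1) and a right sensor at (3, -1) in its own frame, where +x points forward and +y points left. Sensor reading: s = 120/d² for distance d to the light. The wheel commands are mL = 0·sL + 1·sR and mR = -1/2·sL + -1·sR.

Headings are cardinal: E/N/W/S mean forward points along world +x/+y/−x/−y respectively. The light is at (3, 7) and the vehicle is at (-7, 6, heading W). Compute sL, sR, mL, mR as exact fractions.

120/173 120/169 120/169 -30900/29237

left sensor world pos  = (-10, 5); dL² = 173
right sensor world pos = (-10, 7); dR² = 169
sL = 120/173 = 120/173
sR = 120/169 = 120/169
mL = 0·sL + 1·sR = 120/169
mR = -1/2·sL + -1·sR = -30900/29237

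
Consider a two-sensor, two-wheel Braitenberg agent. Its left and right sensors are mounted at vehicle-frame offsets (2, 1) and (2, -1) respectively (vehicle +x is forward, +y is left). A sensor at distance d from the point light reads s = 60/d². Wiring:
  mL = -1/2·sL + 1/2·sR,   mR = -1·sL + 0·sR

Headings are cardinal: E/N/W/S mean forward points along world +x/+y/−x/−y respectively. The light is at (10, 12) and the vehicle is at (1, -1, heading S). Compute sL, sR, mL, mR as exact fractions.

left sensor world pos  = (2, -3); dL² = 289
right sensor world pos = (0, -3); dR² = 325
sL = 60/289 = 60/289
sR = 60/325 = 12/65
mL = -1/2·sL + 1/2·sR = -216/18785
mR = -1·sL + 0·sR = -60/289

60/289 12/65 -216/18785 -60/289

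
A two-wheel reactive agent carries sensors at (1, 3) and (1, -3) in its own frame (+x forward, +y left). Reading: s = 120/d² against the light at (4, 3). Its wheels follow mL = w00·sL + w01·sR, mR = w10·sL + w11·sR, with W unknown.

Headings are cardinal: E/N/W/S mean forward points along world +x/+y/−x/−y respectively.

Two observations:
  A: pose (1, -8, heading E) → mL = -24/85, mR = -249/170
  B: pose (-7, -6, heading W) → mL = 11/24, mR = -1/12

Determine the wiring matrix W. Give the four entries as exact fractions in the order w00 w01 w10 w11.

obs A: pose=(1,-8,E) → sL=30/17, sR=3/5, mL=-24/85, mR=-249/170
obs B: pose=(-7,-6,W) → sL=5/12, sR=2/3, mL=11/24, mR=-1/12
sensor matrix S = [[30/17, 3/5], [5/12, 2/3]]; det S = 63/68
solve [mL_A; mL_B] = S·[w00; w01] and [mR_A; mR_B] = S·[w10; w11]:
  w00 = -1/2, w01 = 1, w10 = -1, w11 = 1/2

-1/2 1 -1 1/2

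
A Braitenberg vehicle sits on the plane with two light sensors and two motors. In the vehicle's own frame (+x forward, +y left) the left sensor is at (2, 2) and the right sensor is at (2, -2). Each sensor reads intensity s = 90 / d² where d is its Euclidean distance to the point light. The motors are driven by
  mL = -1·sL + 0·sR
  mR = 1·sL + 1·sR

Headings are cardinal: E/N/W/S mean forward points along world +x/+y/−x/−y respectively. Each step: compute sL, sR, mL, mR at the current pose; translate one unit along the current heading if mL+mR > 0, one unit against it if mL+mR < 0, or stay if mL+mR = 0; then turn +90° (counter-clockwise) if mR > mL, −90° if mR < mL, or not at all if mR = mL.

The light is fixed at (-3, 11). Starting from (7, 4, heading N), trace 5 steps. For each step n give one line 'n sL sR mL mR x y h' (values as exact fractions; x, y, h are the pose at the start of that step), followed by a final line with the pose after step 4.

n=0: pose=(7,4,N); sL=90/89, sR=90/169; mL=-90/89, mR=23220/15041; mL+mR=90/169 → advance +1; mR−mL=38430/15041 → turn +1·90°
n=1: pose=(7,5,W); sL=45/64, sR=9/8; mL=-45/64, mR=117/64; mL+mR=9/8 → advance +1; mR−mL=81/32 → turn +1·90°
n=2: pose=(6,5,S); sL=18/37, sR=90/113; mL=-18/37, mR=5364/4181; mL+mR=90/113 → advance +1; mR−mL=7398/4181 → turn +1·90°
n=3: pose=(6,4,E); sL=45/73, sR=45/101; mL=-45/73, mR=7830/7373; mL+mR=45/101 → advance +1; mR−mL=12375/7373 → turn +1·90°
n=4: pose=(7,4,N); sL=90/89, sR=90/169; mL=-90/89, mR=23220/15041; mL+mR=90/169 → advance +1; mR−mL=38430/15041 → turn +1·90°

0 90/89 90/169 -90/89 23220/15041 7 4 N
1 45/64 9/8 -45/64 117/64 7 5 W
2 18/37 90/113 -18/37 5364/4181 6 5 S
3 45/73 45/101 -45/73 7830/7373 6 4 E
4 90/89 90/169 -90/89 23220/15041 7 4 N
final 7 5 W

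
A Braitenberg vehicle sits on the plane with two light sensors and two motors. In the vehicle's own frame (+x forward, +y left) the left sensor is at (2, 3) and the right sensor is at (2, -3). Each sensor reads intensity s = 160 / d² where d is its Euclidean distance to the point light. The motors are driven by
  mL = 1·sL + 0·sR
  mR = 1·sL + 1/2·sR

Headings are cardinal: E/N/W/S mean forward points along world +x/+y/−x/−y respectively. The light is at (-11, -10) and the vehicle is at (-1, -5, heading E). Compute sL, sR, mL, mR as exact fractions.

10/13 40/37 10/13 630/481

left sensor world pos  = (1, -2); dL² = 208
right sensor world pos = (1, -8); dR² = 148
sL = 160/208 = 10/13
sR = 160/148 = 40/37
mL = 1·sL + 0·sR = 10/13
mR = 1·sL + 1/2·sR = 630/481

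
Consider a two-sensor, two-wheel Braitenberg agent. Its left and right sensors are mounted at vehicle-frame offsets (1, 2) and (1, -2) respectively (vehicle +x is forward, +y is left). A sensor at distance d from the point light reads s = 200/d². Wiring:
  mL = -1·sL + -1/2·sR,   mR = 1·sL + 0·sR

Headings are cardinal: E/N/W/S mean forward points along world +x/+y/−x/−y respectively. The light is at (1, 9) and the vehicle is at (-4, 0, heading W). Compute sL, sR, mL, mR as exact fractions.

200/157 40/17 -6540/2669 200/157

left sensor world pos  = (-5, -2); dL² = 157
right sensor world pos = (-5, 2); dR² = 85
sL = 200/157 = 200/157
sR = 200/85 = 40/17
mL = -1·sL + -1/2·sR = -6540/2669
mR = 1·sL + 0·sR = 200/157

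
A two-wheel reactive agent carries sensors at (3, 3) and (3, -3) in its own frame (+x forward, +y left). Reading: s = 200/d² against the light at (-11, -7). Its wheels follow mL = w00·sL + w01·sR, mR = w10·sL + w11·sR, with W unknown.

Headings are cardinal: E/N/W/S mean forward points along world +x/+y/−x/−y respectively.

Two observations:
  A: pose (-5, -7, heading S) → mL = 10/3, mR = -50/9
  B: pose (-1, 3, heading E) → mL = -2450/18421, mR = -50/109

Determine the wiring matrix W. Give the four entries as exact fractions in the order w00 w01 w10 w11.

obs A: pose=(-5,-7,S) → sL=20/9, sR=100/9, mL=10/3, mR=-50/9
obs B: pose=(-1,3,E) → sL=100/169, sR=100/109, mL=-2450/18421, mR=-50/109
sensor matrix S = [[20/9, 100/9], [100/169, 100/109]]; det S = -752000/165789
solve [mL_A; mL_B] = S·[w00; w01] and [mR_A; mR_B] = S·[w10; w11]:
  w00 = -1, w01 = 1/2, w10 = 0, w11 = -1/2

-1 1/2 0 -1/2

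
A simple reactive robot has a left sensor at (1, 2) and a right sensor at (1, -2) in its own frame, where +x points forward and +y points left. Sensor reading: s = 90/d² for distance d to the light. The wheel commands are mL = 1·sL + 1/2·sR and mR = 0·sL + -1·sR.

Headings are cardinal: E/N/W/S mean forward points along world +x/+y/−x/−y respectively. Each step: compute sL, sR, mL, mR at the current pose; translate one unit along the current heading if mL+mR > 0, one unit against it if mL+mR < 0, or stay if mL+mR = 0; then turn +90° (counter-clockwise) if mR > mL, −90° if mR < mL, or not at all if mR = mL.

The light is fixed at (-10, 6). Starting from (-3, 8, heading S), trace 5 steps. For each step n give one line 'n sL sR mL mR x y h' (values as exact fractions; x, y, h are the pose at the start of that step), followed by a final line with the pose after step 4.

0 45/41 45/13 3015/1066 -45/13 -3 8 S
1 90/37 90/61 7155/2257 -90/61 -3 9 W
2 45/16 9/8 27/8 -9/8 -4 9 N
3 18/17 90/53 1719/901 -90/53 -4 10 E
4 1 45/17 79/34 -45/17 -3 10 S
final -3 11 W

n=0: pose=(-3,8,S); sL=45/41, sR=45/13; mL=3015/1066, mR=-45/13; mL+mR=-675/1066 → advance -1; mR−mL=-6705/1066 → turn -1·90°
n=1: pose=(-3,9,W); sL=90/37, sR=90/61; mL=7155/2257, mR=-90/61; mL+mR=3825/2257 → advance +1; mR−mL=-10485/2257 → turn -1·90°
n=2: pose=(-4,9,N); sL=45/16, sR=9/8; mL=27/8, mR=-9/8; mL+mR=9/4 → advance +1; mR−mL=-9/2 → turn -1·90°
n=3: pose=(-4,10,E); sL=18/17, sR=90/53; mL=1719/901, mR=-90/53; mL+mR=189/901 → advance +1; mR−mL=-3249/901 → turn -1·90°
n=4: pose=(-3,10,S); sL=1, sR=45/17; mL=79/34, mR=-45/17; mL+mR=-11/34 → advance -1; mR−mL=-169/34 → turn -1·90°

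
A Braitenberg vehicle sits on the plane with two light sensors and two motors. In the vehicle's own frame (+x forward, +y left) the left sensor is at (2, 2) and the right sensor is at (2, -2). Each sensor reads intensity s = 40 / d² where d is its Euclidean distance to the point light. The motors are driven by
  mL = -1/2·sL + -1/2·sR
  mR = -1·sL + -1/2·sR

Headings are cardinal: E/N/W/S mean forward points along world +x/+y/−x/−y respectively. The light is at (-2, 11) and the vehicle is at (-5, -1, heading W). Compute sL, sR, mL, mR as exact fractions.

40/221 8/25 -1384/5525 -1884/5525

left sensor world pos  = (-7, -3); dL² = 221
right sensor world pos = (-7, 1); dR² = 125
sL = 40/221 = 40/221
sR = 40/125 = 8/25
mL = -1/2·sL + -1/2·sR = -1384/5525
mR = -1·sL + -1/2·sR = -1884/5525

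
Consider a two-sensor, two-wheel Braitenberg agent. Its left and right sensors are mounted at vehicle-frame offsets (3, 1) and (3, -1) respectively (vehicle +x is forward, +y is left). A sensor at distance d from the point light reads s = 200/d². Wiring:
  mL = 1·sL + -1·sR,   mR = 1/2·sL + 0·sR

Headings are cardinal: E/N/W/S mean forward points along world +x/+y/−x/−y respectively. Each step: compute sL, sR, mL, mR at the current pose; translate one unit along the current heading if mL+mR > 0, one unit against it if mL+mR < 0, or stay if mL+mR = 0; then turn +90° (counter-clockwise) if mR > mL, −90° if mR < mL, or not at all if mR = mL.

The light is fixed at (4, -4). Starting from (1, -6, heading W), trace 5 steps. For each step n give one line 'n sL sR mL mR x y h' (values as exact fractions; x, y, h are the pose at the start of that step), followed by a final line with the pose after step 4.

n=0: pose=(1,-6,W); sL=40/9, sR=200/37; mL=-320/333, mR=20/9; mL+mR=140/111 → advance +1; mR−mL=1060/333 → turn +1·90°
n=1: pose=(0,-6,S); sL=100/17, sR=4; mL=32/17, mR=50/17; mL+mR=82/17 → advance +1; mR−mL=18/17 → turn +1·90°
n=2: pose=(0,-7,E); sL=40, sR=200/17; mL=480/17, mR=20; mL+mR=820/17 → advance +1; mR−mL=-140/17 → turn -1·90°
n=3: pose=(1,-7,S); sL=5, sR=50/13; mL=15/13, mR=5/2; mL+mR=95/26 → advance +1; mR−mL=35/26 → turn +1·90°
n=4: pose=(1,-8,E); sL=200/9, sR=8; mL=128/9, mR=100/9; mL+mR=76/3 → advance +1; mR−mL=-28/9 → turn -1·90°

0 40/9 200/37 -320/333 20/9 1 -6 W
1 100/17 4 32/17 50/17 0 -6 S
2 40 200/17 480/17 20 0 -7 E
3 5 50/13 15/13 5/2 1 -7 S
4 200/9 8 128/9 100/9 1 -8 E
final 2 -8 S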